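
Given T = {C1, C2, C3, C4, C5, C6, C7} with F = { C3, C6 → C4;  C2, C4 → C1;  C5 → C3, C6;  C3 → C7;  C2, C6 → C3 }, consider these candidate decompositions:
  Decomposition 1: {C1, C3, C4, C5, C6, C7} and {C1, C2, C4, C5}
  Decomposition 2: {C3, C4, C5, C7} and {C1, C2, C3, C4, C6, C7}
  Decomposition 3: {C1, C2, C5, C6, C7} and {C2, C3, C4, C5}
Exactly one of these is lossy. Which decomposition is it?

Decomposition 2

Decomposition 1: common = {C1, C4, C5}, closure = {C1, C3, C4, C5, C6, C7} → lossless.
Decomposition 2: common = {C3, C4, C7}, closure = {C3, C4, C7} → lossy.
Decomposition 3: common = {C2, C5}, closure = {C1, C2, C3, C4, C5, C6, C7} → lossless.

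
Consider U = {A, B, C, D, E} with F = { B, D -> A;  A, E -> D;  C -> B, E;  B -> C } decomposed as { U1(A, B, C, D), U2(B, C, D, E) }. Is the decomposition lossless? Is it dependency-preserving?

Lossless test: (B, C, D)⁺ = {A, B, C, D, E}, which contains all of one fragment — lossless.
Dependency preservation: the restricted closure of {A, E} across the fragments never reaches {D}, so A, E → D cannot be enforced without a join — not preserved.

lossless but not dependency-preserving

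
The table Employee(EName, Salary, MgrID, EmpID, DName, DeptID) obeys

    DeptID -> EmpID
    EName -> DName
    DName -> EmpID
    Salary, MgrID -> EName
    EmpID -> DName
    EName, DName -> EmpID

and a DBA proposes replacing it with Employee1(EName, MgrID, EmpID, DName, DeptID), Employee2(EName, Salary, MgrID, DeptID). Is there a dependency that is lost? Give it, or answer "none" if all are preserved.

DeptID → EmpID lies within Employee1.
EName → DName lies within Employee1.
DName → EmpID lies within Employee1.
Salary, MgrID → EName lies within Employee2.
EmpID → DName lies within Employee1.
EName, DName → EmpID lies within Employee1.
Every dependency is enforceable on the fragments, so the decomposition is dependency-preserving.

none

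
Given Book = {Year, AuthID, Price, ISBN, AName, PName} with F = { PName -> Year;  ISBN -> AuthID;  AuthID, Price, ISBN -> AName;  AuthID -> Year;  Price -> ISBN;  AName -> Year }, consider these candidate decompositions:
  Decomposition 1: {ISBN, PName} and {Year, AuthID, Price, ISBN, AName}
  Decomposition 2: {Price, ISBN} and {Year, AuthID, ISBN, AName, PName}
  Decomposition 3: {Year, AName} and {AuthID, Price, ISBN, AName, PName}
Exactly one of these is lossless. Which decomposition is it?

Decomposition 1: common = {ISBN}, closure = {Year, AuthID, ISBN} → lossy.
Decomposition 2: common = {ISBN}, closure = {Year, AuthID, ISBN} → lossy.
Decomposition 3: common = {AName}, closure = {Year, AName} → lossless.

Decomposition 3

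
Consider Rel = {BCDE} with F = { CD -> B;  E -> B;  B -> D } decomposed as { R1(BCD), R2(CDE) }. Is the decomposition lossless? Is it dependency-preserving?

Lossless test: (CD)⁺ = {BCD}, which contains all of one fragment — lossless.
Dependency preservation: the restricted closure of {E} across the fragments never reaches {B}, so E → B cannot be enforced without a join — not preserved.

lossless but not dependency-preserving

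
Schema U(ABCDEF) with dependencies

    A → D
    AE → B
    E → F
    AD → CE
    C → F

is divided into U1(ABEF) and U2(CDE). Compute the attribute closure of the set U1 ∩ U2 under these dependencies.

EF

U1 ∩ U2 = {E}.
E → F applies, adding F
Closure: {EF}.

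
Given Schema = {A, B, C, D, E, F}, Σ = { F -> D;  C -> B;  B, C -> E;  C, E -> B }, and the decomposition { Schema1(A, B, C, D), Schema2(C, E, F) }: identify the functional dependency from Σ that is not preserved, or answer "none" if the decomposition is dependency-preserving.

F -> D

Check F → D: no single fragment contains all of {D, F}, and the restricted closure of {F} across the fragments never reaches {D}.
C → B is preserved.
B, C → E is preserved.
C, E → B is preserved.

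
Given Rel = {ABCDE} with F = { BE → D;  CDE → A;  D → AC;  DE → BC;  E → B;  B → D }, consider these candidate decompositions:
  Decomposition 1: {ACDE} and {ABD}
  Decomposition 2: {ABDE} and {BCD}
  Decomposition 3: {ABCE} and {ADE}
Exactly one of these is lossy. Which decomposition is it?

Decomposition 1: common = {AD}, closure = {ACD} → lossy.
Decomposition 2: common = {BD}, closure = {ABCD} → lossless.
Decomposition 3: common = {AE}, closure = {ABCDE} → lossless.

Decomposition 1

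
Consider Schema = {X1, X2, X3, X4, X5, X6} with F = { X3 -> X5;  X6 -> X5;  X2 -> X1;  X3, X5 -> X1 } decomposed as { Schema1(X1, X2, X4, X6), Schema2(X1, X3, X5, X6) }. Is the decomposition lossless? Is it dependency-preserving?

lossy but dependency-preserving

Lossless test: (X1, X6)⁺ = {X1, X5, X6}, which is a superkey of neither fragment — lossy.
Dependency preservation: every FD's attributes lie within a single fragment, so each can be enforced locally — preserved.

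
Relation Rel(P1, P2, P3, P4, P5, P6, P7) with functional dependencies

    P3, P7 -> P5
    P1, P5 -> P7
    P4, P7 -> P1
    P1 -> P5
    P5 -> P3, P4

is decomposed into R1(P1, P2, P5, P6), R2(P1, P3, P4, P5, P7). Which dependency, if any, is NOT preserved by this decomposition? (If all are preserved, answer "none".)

none

P3, P7 → P5 lies within R2.
P1, P5 → P7 lies within R2.
P4, P7 → P1 lies within R2.
P1 → P5 lies within R1.
P5 → P3, P4 lies within R2.
Every dependency is enforceable on the fragments, so the decomposition is dependency-preserving.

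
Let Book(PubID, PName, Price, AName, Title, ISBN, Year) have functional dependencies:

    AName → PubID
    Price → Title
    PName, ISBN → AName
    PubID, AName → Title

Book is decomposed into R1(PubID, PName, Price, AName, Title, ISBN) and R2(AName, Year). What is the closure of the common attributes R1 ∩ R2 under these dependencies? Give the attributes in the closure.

R1 ∩ R2 = {AName}.
AName → PubID applies, adding PubID
PubID, AName → Title applies, adding Title
Closure: {PubID, AName, Title}.

PubID, AName, Title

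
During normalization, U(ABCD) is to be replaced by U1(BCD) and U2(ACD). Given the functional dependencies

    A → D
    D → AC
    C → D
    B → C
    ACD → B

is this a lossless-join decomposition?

Yes

Common attributes: U1 ∩ U2 = {CD}.
Closure of {CD}: D → AC applies, adding A; ACD → B applies, adding B. So (CD)⁺ = {ABCD}.
This closure contains every attribute of U1, so U1 ∩ U2 → U1. The join is lossless.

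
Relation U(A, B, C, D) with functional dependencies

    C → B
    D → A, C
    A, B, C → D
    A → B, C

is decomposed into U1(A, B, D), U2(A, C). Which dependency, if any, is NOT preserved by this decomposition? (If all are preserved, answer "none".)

C → B

Check C → B: no single fragment contains all of {B, C}, and the restricted closure of {C} across the fragments never reaches {B}.
D → A, C is preserved.
A, B, C → D is preserved.
A → B, C is preserved.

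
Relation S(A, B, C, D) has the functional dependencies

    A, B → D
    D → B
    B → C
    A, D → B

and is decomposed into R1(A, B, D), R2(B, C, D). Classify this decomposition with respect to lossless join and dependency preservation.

Lossless test: (B, D)⁺ = {B, C, D}, which contains all of one fragment — lossless.
Dependency preservation: every FD's attributes lie within a single fragment, so each can be enforced locally — preserved.

lossless and dependency-preserving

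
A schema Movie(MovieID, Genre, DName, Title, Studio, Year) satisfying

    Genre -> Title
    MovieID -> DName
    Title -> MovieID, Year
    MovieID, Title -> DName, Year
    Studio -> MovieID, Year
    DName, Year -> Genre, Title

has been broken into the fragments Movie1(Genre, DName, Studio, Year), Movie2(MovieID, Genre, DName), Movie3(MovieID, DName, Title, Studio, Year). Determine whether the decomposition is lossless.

Yes

Chase test. Columns are MovieID, Genre, DName, Title, Studio, Year; row i has aⱼ where attribute j ∈ Moviei, else bᵢⱼ.
Initial tableau (one row per fragment):
  row 1: b11 a2 a3 b14 a5 a6
  row 2: a1 a2 a3 b24 b25 b26
  row 3: a1 b32 a3 a4 a5 a6
Rows 1 and 2 agree on Genre; apply Genre→Title and equate their Title entries.
Rows 1 and 2 agree on Title; apply Title→MovieID, Year and equate their MovieID, Year entries.
Rows 1 and 3 agree on DName, Year; apply DName, Year→Genre, Title and equate their Genre, Title entries.
Row 1 is now all distinguished symbols — the join is lossless.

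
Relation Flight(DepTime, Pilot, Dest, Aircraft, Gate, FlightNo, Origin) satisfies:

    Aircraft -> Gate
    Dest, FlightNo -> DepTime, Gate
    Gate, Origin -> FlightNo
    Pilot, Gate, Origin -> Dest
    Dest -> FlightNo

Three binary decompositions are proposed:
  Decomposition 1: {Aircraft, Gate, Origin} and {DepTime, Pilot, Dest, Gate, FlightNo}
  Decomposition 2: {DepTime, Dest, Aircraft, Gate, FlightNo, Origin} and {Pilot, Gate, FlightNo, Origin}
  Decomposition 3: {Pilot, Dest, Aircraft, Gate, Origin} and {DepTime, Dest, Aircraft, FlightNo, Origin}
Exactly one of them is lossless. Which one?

Decomposition 3

Decomposition 1: common = {Gate}, closure = {Gate} → lossy.
Decomposition 2: common = {Gate, FlightNo, Origin}, closure = {Gate, FlightNo, Origin} → lossy.
Decomposition 3: common = {Dest, Aircraft, Origin}, closure = {DepTime, Dest, Aircraft, Gate, FlightNo, Origin} → lossless.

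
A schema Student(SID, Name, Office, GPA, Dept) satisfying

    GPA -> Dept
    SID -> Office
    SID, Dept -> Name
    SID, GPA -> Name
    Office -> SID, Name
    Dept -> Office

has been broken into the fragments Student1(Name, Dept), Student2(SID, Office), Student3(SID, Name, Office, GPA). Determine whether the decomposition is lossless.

Chase test. Columns are SID, Name, Office, GPA, Dept; row i has aⱼ where attribute j ∈ Studenti, else bᵢⱼ.
Initial tableau (one row per fragment):
  row 1: b11 a2 b13 b14 a5
  row 2: a1 b22 a3 b24 b25
  row 3: a1 a2 a3 a4 b35
Rows 2 and 3 agree on Office; apply Office→SID, Name and equate their SID, Name entries.
No row becomes fully distinguished — the join is lossy.

No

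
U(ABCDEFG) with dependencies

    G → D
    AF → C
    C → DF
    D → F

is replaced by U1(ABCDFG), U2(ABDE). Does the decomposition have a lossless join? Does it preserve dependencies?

lossy but dependency-preserving

Lossless test: (ABD)⁺ = {ABCDF}, which is a superkey of neither fragment — lossy.
Dependency preservation: every FD's attributes lie within a single fragment, so each can be enforced locally — preserved.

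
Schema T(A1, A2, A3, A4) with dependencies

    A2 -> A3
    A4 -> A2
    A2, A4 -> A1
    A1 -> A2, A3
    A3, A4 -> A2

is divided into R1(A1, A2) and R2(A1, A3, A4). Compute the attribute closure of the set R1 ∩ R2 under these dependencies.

R1 ∩ R2 = {A1}.
A1 → A2, A3 applies, adding A2, A3
Closure: {A1, A2, A3}.

A1, A2, A3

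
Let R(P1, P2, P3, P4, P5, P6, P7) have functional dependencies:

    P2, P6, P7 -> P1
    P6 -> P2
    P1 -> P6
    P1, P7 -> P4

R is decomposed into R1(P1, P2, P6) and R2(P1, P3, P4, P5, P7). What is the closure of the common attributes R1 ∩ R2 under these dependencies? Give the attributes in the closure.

R1 ∩ R2 = {P1}.
P1 → P6 applies, adding P6
P6 → P2 applies, adding P2
Closure: {P1, P2, P6}.

P1, P2, P6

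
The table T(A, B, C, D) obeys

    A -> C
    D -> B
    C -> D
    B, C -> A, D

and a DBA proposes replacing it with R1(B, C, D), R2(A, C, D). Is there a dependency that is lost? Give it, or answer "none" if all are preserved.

A → C lies within R2.
D → B lies within R1.
C → D lies within R1.
B, C → A, D: restricted closure across fragments reaches A, D.
Every dependency is enforceable on the fragments, so the decomposition is dependency-preserving.

none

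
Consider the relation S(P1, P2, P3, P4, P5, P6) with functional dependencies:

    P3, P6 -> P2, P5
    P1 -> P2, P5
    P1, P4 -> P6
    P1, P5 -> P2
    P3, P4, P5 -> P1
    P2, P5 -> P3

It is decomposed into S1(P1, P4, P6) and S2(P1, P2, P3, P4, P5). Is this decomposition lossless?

Yes

Common attributes: S1 ∩ S2 = {P1, P4}.
Closure of {P1, P4}: P1 → P2, P5 applies, adding P2, P5; P1, P4 → P6 applies, adding P6; P2, P5 → P3 applies, adding P3. So (P1, P4)⁺ = {P1, P2, P3, P4, P5, P6}.
This closure contains every attribute of S1, so S1 ∩ S2 → S1. The join is lossless.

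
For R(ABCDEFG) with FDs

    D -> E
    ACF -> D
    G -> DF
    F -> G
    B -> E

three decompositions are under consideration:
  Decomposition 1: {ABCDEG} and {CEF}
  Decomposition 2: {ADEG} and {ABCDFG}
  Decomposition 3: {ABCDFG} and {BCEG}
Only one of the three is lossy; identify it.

Decomposition 1

Decomposition 1: common = {CE}, closure = {CE} → lossy.
Decomposition 2: common = {ADG}, closure = {ADEFG} → lossless.
Decomposition 3: common = {BCG}, closure = {BCDEFG} → lossless.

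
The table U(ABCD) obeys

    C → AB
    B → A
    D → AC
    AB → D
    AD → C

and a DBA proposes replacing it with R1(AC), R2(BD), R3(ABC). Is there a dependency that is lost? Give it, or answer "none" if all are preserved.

none

C → AB lies within R3.
B → A lies within R3.
D → AC: restricted closure across fragments reaches AC.
AB → D: restricted closure across fragments reaches D.
AD → C: restricted closure across fragments reaches C.
Every dependency is enforceable on the fragments, so the decomposition is dependency-preserving.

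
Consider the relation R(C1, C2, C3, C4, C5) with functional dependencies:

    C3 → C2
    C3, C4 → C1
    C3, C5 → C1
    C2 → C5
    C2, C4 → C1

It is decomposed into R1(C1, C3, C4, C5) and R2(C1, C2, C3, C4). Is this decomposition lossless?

Common attributes: R1 ∩ R2 = {C1, C3, C4}.
Closure of {C1, C3, C4}: C3 → C2 applies, adding C2; C2 → C5 applies, adding C5. So (C1, C3, C4)⁺ = {C1, C2, C3, C4, C5}.
This closure contains every attribute of R1, so R1 ∩ R2 → R1. The join is lossless.

Yes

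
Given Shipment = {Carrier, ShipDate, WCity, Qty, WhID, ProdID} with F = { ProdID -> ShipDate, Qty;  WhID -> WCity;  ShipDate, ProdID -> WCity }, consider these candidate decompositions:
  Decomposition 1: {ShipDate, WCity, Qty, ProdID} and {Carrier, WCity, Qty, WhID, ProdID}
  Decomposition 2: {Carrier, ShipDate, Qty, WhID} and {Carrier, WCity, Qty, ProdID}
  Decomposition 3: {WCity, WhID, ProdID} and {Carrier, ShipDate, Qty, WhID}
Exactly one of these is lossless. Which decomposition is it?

Decomposition 1

Decomposition 1: common = {WCity, Qty, ProdID}, closure = {ShipDate, WCity, Qty, ProdID} → lossless.
Decomposition 2: common = {Carrier, Qty}, closure = {Carrier, Qty} → lossy.
Decomposition 3: common = {WhID}, closure = {WCity, WhID} → lossy.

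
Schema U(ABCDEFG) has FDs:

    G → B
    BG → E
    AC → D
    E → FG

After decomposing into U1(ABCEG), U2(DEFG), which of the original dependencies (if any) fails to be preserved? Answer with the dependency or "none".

Check AC → D: no single fragment contains all of {ACD}, and the restricted closure of {AC} across the fragments never reaches {D}.
G → B is preserved.
BG → E is preserved.
E → FG is preserved.

AC → D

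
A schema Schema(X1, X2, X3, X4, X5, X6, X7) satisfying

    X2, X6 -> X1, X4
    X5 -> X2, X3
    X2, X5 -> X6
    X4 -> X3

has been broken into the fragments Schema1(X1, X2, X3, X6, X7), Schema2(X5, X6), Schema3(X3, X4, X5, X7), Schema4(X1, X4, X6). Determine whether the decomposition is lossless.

Chase test. Columns are X1, X2, X3, X4, X5, X6, X7; row i has aⱼ where attribute j ∈ Schemai, else bᵢⱼ.
Initial tableau (one row per fragment):
  row 1: a1 a2 a3 b14 b15 a6 a7
  row 2: b21 b22 b23 b24 a5 a6 b27
  row 3: b31 b32 a3 a4 a5 b36 a7
  row 4: a1 b42 b43 a4 b45 a6 b47
Rows 2 and 3 agree on X5; apply X5→X2, X3 and equate their X2, X3 entries.
Rows 2 and 3 agree on X2, X5; apply X2, X5→X6 and equate their X6 entries.
Rows 3 and 4 agree on X4; apply X4→X3 and equate their X3 entries.
Rows 2 and 3 agree on X2, X6; apply X2, X6→X1, X4 and equate their X1, X4 entries.
No row becomes fully distinguished — the join is lossy.

No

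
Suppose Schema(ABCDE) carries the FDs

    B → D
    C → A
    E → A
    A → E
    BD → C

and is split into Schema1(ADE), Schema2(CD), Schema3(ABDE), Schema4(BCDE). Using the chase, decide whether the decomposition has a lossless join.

Yes

Chase test. Columns are ABCDE; row i has aⱼ where attribute j ∈ Schemai, else bᵢⱼ.
Initial tableau (one row per fragment):
  row 1: a1 b12 b13 a4 a5
  row 2: b21 b22 a3 a4 b25
  row 3: a1 a2 b33 a4 a5
  row 4: b41 a2 a3 a4 a5
Rows 2 and 4 agree on C; apply C→A and equate their A entries.
Rows 1 and 4 agree on E; apply E→A and equate their A entries.
Rows 1 and 2 agree on A; apply A→E and equate their E entries.
Rows 3 and 4 agree on BD; apply BD→C and equate their C entries.
Row 3 is now all distinguished symbols — the join is lossless.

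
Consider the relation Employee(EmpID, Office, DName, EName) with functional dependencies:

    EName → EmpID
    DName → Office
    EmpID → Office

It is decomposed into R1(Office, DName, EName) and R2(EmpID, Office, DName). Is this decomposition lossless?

Common attributes: R1 ∩ R2 = {Office, DName}.
No dependency enlarges {Office, DName}, so (Office, DName)⁺ = {Office, DName}.
The closure contains neither all of R1 = {Office, DName, EName} nor all of R2 = {EmpID, Office, DName}, so the common attributes are not a superkey of either fragment. The join is lossy.

No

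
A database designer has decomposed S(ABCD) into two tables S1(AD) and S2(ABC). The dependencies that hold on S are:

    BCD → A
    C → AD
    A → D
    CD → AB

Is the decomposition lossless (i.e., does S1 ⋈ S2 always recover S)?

Common attributes: S1 ∩ S2 = {A}.
Closure of {A}: A → D applies, adding D. So (A)⁺ = {AD}.
This closure contains every attribute of S1, so S1 ∩ S2 → S1. The join is lossless.

Yes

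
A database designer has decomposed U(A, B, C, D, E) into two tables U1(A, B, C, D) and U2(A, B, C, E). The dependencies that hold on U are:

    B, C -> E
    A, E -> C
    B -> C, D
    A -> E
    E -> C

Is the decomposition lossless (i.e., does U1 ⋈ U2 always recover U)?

Common attributes: U1 ∩ U2 = {A, B, C}.
Closure of {A, B, C}: B, C → E applies, adding E; B → C, D applies, adding D. So (A, B, C)⁺ = {A, B, C, D, E}.
This closure contains every attribute of U1, so U1 ∩ U2 → U1. The join is lossless.

Yes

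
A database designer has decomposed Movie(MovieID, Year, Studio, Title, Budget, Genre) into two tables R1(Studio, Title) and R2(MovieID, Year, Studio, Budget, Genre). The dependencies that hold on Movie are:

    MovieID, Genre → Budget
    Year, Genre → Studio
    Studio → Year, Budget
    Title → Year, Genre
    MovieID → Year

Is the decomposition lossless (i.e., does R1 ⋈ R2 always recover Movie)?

Common attributes: R1 ∩ R2 = {Studio}.
Closure of {Studio}: Studio → Year, Budget applies, adding Year, Budget. So (Studio)⁺ = {Year, Studio, Budget}.
The closure contains neither all of R1 = {Studio, Title} nor all of R2 = {MovieID, Year, Studio, Budget, Genre}, so the common attributes are not a superkey of either fragment. The join is lossy.

No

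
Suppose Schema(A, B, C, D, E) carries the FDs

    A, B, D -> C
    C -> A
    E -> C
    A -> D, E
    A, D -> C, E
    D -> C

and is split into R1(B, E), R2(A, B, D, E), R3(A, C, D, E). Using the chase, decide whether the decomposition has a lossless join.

Yes

Chase test. Columns are A, B, C, D, E; row i has aⱼ where attribute j ∈ Ri, else bᵢⱼ.
Initial tableau (one row per fragment):
  row 1: b11 a2 b13 b14 a5
  row 2: a1 a2 b23 a4 a5
  row 3: a1 b32 a3 a4 a5
Rows 1 and 2 agree on E; apply E→C and equate their C entries.
Rows 1 and 3 agree on E; apply E→C and equate their C entries.
Rows 1 and 2 agree on C; apply C→A and equate their A entries.
Rows 1 and 2 agree on A; apply A→D, E and equate their D, E entries.
Row 1 is now all distinguished symbols — the join is lossless.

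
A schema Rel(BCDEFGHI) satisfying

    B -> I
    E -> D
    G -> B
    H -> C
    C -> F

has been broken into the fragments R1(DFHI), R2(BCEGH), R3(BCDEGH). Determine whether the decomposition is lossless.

No

Chase test. Columns are BCDEFGHI; row i has aⱼ where attribute j ∈ Ri, else bᵢⱼ.
Initial tableau (one row per fragment):
  row 1: b11 b12 a3 b14 a5 b16 a7 a8
  row 2: a1 a2 b23 a4 b25 a6 a7 b28
  row 3: a1 a2 a3 a4 b35 a6 a7 b38
Rows 2 and 3 agree on B; apply B→I and equate their I entries.
Rows 2 and 3 agree on E; apply E→D and equate their D entries.
Rows 1 and 2 agree on H; apply H→C and equate their C entries.
Rows 1 and 2 agree on C; apply C→F and equate their F entries.
Rows 1 and 3 agree on C; apply C→F and equate their F entries.
No row becomes fully distinguished — the join is lossy.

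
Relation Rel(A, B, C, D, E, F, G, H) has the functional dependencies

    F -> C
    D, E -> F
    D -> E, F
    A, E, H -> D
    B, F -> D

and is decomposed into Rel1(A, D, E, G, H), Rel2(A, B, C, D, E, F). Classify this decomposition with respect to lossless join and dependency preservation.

lossy but dependency-preserving

Lossless test: (A, D, E)⁺ = {A, C, D, E, F}, which is a superkey of neither fragment — lossy.
Dependency preservation: every FD's attributes lie within a single fragment, so each can be enforced locally — preserved.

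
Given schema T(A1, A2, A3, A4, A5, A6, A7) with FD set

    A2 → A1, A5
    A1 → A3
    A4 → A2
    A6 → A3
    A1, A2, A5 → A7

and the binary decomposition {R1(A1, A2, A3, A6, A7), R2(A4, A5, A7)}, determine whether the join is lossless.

No

Common attributes: R1 ∩ R2 = {A7}.
No dependency enlarges {A7}, so (A7)⁺ = {A7}.
The closure contains neither all of R1 = {A1, A2, A3, A6, A7} nor all of R2 = {A4, A5, A7}, so the common attributes are not a superkey of either fragment. The join is lossy.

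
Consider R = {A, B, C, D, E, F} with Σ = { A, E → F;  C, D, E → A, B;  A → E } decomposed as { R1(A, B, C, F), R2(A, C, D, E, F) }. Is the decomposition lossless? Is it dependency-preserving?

Lossless test: (A, C, F)⁺ = {A, C, E, F}, which is a superkey of neither fragment — lossy.
Dependency preservation: the restricted closure of {C, D, E} across the fragments never reaches {A, B}, so C, D, E → A, B cannot be enforced without a join — not preserved.

lossy and not dependency-preserving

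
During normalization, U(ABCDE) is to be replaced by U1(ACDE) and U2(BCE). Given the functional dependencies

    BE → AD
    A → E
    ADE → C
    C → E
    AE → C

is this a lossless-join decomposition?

Common attributes: U1 ∩ U2 = {CE}.
No dependency enlarges {CE}, so (CE)⁺ = {CE}.
The closure contains neither all of U1 = {ACDE} nor all of U2 = {BCE}, so the common attributes are not a superkey of either fragment. The join is lossy.

No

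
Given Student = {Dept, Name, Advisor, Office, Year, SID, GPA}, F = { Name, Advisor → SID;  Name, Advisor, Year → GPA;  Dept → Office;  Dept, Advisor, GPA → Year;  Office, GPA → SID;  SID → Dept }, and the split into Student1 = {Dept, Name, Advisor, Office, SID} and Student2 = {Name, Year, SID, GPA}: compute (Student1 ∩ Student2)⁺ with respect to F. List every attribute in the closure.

Student1 ∩ Student2 = {Name, SID}.
SID → Dept applies, adding Dept
Dept → Office applies, adding Office
Closure: {Dept, Name, Office, SID}.

Dept, Name, Office, SID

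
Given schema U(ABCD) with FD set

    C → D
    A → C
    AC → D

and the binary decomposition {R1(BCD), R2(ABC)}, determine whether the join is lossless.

Yes

Common attributes: R1 ∩ R2 = {BC}.
Closure of {BC}: C → D applies, adding D. So (BC)⁺ = {BCD}.
This closure contains every attribute of R1, so R1 ∩ R2 → R1. The join is lossless.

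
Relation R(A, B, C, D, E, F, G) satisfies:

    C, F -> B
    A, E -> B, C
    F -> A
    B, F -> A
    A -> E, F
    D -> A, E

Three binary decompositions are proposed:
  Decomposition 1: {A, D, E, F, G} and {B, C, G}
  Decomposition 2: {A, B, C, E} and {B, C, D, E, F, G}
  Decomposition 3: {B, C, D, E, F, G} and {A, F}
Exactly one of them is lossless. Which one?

Decomposition 3

Decomposition 1: common = {G}, closure = {G} → lossy.
Decomposition 2: common = {B, C, E}, closure = {B, C, E} → lossy.
Decomposition 3: common = {F}, closure = {A, B, C, E, F} → lossless.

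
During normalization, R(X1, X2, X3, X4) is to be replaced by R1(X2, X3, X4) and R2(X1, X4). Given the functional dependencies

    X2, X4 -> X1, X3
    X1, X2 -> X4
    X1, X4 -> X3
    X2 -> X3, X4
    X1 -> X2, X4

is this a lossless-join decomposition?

Common attributes: R1 ∩ R2 = {X4}.
No dependency enlarges {X4}, so (X4)⁺ = {X4}.
The closure contains neither all of R1 = {X2, X3, X4} nor all of R2 = {X1, X4}, so the common attributes are not a superkey of either fragment. The join is lossy.

No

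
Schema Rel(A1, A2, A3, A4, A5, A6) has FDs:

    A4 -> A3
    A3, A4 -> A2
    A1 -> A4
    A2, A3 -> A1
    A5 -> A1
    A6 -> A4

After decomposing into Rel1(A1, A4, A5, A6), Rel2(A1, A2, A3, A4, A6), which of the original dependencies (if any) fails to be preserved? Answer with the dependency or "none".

A4 → A3 lies within Rel2.
A3, A4 → A2 lies within Rel2.
A1 → A4 lies within Rel1.
A2, A3 → A1 lies within Rel2.
A5 → A1 lies within Rel1.
A6 → A4 lies within Rel1.
Every dependency is enforceable on the fragments, so the decomposition is dependency-preserving.

none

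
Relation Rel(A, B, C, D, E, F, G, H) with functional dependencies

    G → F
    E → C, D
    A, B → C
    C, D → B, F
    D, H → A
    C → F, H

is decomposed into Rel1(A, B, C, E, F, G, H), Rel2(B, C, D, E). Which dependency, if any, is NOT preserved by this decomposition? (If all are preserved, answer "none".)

Check D, H → A: no single fragment contains all of {A, D, H}, and the restricted closure of {D, H} across the fragments never reaches {A}.
G → F is preserved.
E → C, D is preserved.
A, B → C is preserved.
C, D → B, F is preserved.
C → F, H is preserved.

D, H → A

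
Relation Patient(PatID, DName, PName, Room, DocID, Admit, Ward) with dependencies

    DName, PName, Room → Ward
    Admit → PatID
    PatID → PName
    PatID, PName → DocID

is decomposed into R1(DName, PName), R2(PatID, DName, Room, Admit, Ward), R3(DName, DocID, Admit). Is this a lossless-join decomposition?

Chase test. Columns are PatID, DName, PName, Room, DocID, Admit, Ward; row i has aⱼ where attribute j ∈ Ri, else bᵢⱼ.
Initial tableau (one row per fragment):
  row 1: b11 a2 a3 b14 b15 b16 b17
  row 2: a1 a2 b23 a4 b25 a6 a7
  row 3: b31 a2 b33 b34 a5 a6 b37
Rows 2 and 3 agree on Admit; apply Admit→PatID and equate their PatID entries.
Rows 2 and 3 agree on PatID; apply PatID→PName and equate their PName entries.
Rows 2 and 3 agree on PatID, PName; apply PatID, PName→DocID and equate their DocID entries.
No row becomes fully distinguished — the join is lossy.

No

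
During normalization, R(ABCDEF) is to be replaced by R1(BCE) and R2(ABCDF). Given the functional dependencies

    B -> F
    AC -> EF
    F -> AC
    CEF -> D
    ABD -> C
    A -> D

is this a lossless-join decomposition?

Common attributes: R1 ∩ R2 = {BC}.
Closure of {BC}: B → F applies, adding F; F → AC applies, adding A; A → D applies, adding D; AC → EF applies, adding E. So (BC)⁺ = {ABCDEF}.
This closure contains every attribute of R1, so R1 ∩ R2 → R1. The join is lossless.

Yes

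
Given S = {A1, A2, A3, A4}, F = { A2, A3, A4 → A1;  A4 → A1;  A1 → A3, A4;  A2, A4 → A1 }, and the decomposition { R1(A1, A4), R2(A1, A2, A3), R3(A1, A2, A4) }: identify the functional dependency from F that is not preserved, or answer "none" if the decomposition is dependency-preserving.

A2, A3, A4 → A1: restricted closure across fragments reaches A1.
A4 → A1 lies within R1.
A1 → A3, A4: restricted closure across fragments reaches A3, A4.
A2, A4 → A1 lies within R3.
Every dependency is enforceable on the fragments, so the decomposition is dependency-preserving.

none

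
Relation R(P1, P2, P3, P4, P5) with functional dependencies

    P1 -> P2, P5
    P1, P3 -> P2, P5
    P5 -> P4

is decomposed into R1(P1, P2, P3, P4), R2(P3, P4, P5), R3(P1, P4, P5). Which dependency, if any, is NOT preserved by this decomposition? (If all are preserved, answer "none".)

P1 → P2, P5: restricted closure across fragments reaches P2, P5.
P1, P3 → P2, P5: restricted closure across fragments reaches P2, P5.
P5 → P4 lies within R2.
Every dependency is enforceable on the fragments, so the decomposition is dependency-preserving.

none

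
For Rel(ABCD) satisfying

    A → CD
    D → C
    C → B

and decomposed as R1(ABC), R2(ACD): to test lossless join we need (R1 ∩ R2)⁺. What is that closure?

ABCD

R1 ∩ R2 = {AC}.
A → CD applies, adding D
C → B applies, adding B
Closure: {ABCD}.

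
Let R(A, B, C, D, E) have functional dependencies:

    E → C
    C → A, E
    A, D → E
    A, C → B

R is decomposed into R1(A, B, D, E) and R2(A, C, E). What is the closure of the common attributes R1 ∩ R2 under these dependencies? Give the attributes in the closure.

R1 ∩ R2 = {A, E}.
E → C applies, adding C
A, C → B applies, adding B
Closure: {A, B, C, E}.

A, B, C, E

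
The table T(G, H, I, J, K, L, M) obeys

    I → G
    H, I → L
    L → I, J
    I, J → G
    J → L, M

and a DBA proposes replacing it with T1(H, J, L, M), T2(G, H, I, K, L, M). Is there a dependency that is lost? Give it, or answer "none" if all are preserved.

none

I → G lies within T2.
H, I → L lies within T2.
L → I, J: restricted closure across fragments reaches I, J.
I, J → G: restricted closure across fragments reaches G.
J → L, M lies within T1.
Every dependency is enforceable on the fragments, so the decomposition is dependency-preserving.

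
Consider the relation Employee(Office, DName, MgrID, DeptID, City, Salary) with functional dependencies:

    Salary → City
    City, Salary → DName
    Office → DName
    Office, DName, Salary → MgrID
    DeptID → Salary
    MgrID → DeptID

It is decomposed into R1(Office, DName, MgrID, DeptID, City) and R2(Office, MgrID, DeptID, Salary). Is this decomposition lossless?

Common attributes: R1 ∩ R2 = {Office, MgrID, DeptID}.
Closure of {Office, MgrID, DeptID}: Office → DName applies, adding DName; DeptID → Salary applies, adding Salary; Salary → City applies, adding City. So (Office, MgrID, DeptID)⁺ = {Office, DName, MgrID, DeptID, City, Salary}.
This closure contains every attribute of R1, so R1 ∩ R2 → R1. The join is lossless.

Yes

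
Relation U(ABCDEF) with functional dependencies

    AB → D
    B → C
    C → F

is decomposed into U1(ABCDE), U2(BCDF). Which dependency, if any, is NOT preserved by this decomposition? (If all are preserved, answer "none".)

AB → D lies within U1.
B → C lies within U1.
C → F lies within U2.
Every dependency is enforceable on the fragments, so the decomposition is dependency-preserving.

none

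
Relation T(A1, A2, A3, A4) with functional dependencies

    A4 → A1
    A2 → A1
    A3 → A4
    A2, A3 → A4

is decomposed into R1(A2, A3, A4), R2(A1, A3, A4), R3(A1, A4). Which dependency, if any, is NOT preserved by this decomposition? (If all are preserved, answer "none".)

Check A2 → A1: no single fragment contains all of {A1, A2}, and the restricted closure of {A2} across the fragments never reaches {A1}.
A4 → A1 is preserved.
A3 → A4 is preserved.
A2, A3 → A4 is preserved.

A2 → A1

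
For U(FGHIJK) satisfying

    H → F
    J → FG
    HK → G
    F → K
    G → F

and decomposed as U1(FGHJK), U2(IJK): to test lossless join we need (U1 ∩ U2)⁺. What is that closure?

FGJK

U1 ∩ U2 = {JK}.
J → FG applies, adding FG
Closure: {FGJK}.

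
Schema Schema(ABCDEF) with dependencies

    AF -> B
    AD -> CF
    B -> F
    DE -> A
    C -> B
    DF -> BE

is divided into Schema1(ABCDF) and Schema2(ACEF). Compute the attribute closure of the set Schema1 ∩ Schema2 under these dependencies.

ABCF

Schema1 ∩ Schema2 = {ACF}.
AF → B applies, adding B
Closure: {ABCF}.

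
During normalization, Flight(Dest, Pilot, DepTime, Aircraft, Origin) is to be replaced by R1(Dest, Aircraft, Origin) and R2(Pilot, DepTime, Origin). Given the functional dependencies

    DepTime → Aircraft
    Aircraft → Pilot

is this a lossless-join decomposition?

Common attributes: R1 ∩ R2 = {Origin}.
No dependency enlarges {Origin}, so (Origin)⁺ = {Origin}.
The closure contains neither all of R1 = {Dest, Aircraft, Origin} nor all of R2 = {Pilot, DepTime, Origin}, so the common attributes are not a superkey of either fragment. The join is lossy.

No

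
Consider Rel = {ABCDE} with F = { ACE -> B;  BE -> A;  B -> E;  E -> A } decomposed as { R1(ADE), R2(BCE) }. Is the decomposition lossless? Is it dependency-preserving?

Lossless test: (E)⁺ = {AE}, which is a superkey of neither fragment — lossy.
Dependency preservation: ACE → B; BE → A are not contained in any single fragment, but the restricted closure of each left-hand side across the fragments still reaches the right-hand side; the remaining FDs each lie inside some fragment. All dependencies are preserved.

lossy but dependency-preserving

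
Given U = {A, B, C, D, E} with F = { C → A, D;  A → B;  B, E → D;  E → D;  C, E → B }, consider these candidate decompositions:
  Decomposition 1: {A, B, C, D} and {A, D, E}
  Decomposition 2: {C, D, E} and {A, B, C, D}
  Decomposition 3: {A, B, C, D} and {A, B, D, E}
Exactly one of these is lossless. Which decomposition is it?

Decomposition 2

Decomposition 1: common = {A, D}, closure = {A, B, D} → lossy.
Decomposition 2: common = {C, D}, closure = {A, B, C, D} → lossless.
Decomposition 3: common = {A, B, D}, closure = {A, B, D} → lossy.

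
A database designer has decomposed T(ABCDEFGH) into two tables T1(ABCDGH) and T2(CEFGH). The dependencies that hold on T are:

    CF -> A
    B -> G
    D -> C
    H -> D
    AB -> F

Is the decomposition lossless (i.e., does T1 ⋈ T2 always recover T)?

No

Common attributes: T1 ∩ T2 = {CGH}.
Closure of {CGH}: H → D applies, adding D. So (CGH)⁺ = {CDGH}.
The closure contains neither all of T1 = {ABCDGH} nor all of T2 = {CEFGH}, so the common attributes are not a superkey of either fragment. The join is lossy.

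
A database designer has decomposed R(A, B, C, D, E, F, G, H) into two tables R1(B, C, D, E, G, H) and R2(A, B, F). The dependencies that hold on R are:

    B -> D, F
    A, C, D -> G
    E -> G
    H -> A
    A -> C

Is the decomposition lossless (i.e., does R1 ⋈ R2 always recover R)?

No

Common attributes: R1 ∩ R2 = {B}.
Closure of {B}: B → D, F applies, adding D, F. So (B)⁺ = {B, D, F}.
The closure contains neither all of R1 = {B, C, D, E, G, H} nor all of R2 = {A, B, F}, so the common attributes are not a superkey of either fragment. The join is lossy.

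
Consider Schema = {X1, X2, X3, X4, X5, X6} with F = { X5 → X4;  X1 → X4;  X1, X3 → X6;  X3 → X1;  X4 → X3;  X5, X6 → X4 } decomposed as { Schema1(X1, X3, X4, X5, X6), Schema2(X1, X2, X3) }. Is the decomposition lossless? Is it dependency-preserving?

Lossless test: (X1, X3)⁺ = {X1, X3, X4, X6}, which is a superkey of neither fragment — lossy.
Dependency preservation: every FD's attributes lie within a single fragment, so each can be enforced locally — preserved.

lossy but dependency-preserving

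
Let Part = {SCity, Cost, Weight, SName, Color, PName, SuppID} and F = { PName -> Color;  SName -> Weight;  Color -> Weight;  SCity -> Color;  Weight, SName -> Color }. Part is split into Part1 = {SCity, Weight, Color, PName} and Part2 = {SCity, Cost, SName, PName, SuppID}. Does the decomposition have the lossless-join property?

Yes

Common attributes: Part1 ∩ Part2 = {SCity, PName}.
Closure of {SCity, PName}: PName → Color applies, adding Color; Color → Weight applies, adding Weight. So (SCity, PName)⁺ = {SCity, Weight, Color, PName}.
This closure contains every attribute of Part1, so Part1 ∩ Part2 → Part1. The join is lossless.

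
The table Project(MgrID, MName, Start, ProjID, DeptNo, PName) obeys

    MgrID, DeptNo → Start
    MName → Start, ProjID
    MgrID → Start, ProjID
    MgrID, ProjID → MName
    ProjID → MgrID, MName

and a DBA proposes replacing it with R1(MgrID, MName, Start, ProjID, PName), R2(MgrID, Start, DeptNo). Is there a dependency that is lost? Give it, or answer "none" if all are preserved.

MgrID, DeptNo → Start lies within R2.
MName → Start, ProjID lies within R1.
MgrID → Start, ProjID lies within R1.
MgrID, ProjID → MName lies within R1.
ProjID → MgrID, MName lies within R1.
Every dependency is enforceable on the fragments, so the decomposition is dependency-preserving.

none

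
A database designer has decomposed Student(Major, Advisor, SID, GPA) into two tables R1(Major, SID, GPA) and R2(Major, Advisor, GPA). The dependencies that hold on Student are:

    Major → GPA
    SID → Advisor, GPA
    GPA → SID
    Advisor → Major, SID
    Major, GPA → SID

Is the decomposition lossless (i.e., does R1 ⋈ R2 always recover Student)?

Yes

Common attributes: R1 ∩ R2 = {Major, GPA}.
Closure of {Major, GPA}: GPA → SID applies, adding SID; SID → Advisor, GPA applies, adding Advisor. So (Major, GPA)⁺ = {Major, Advisor, SID, GPA}.
This closure contains every attribute of R1, so R1 ∩ R2 → R1. The join is lossless.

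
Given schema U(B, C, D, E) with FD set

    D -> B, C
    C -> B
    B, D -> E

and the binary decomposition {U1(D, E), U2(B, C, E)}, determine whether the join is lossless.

No

Common attributes: U1 ∩ U2 = {E}.
No dependency enlarges {E}, so (E)⁺ = {E}.
The closure contains neither all of U1 = {D, E} nor all of U2 = {B, C, E}, so the common attributes are not a superkey of either fragment. The join is lossy.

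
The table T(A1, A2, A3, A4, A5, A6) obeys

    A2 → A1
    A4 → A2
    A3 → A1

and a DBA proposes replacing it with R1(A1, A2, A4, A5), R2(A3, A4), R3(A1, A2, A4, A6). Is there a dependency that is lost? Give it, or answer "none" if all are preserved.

A3 → A1

Check A3 → A1: no single fragment contains all of {A1, A3}, and the restricted closure of {A3} across the fragments never reaches {A1}.
A2 → A1 is preserved.
A4 → A2 is preserved.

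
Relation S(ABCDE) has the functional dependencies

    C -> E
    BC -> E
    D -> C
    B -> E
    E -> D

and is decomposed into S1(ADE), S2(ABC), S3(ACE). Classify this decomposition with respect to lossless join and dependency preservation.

lossless and dependency-preserving

Lossless test (chase): Rows 2 and 3 agree on C; apply C→E and equate their E entries. Rows 1 and 2 agree on E; apply E→D and equate their D entries. Rows 1 and 3 agree on E; apply E→D and equate their D entries. Rows 1 and 2 agree on D; apply D→C and equate their C entries. Row 2 is now all distinguished symbols — the join is lossless.
Dependency preservation: BC → E; D → C; B → E are not contained in any single fragment, but the restricted closure of each left-hand side across the fragments still reaches the right-hand side; the remaining FDs each lie inside some fragment. All dependencies are preserved.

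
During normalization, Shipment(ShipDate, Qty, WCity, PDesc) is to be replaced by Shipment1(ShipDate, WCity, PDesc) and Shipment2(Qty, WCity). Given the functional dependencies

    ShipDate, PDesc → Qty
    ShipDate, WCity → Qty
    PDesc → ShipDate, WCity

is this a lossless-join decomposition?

No

Common attributes: Shipment1 ∩ Shipment2 = {WCity}.
No dependency enlarges {WCity}, so (WCity)⁺ = {WCity}.
The closure contains neither all of Shipment1 = {ShipDate, WCity, PDesc} nor all of Shipment2 = {Qty, WCity}, so the common attributes are not a superkey of either fragment. The join is lossy.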